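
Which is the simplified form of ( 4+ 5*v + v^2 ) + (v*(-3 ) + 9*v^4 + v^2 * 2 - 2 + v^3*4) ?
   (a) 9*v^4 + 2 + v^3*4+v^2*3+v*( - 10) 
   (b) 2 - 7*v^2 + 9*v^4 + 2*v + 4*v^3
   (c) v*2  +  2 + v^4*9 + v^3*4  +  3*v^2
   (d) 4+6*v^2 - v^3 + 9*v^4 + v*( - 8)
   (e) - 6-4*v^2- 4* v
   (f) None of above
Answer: c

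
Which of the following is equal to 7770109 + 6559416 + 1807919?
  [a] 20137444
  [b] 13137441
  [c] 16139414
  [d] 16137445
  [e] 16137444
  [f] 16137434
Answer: e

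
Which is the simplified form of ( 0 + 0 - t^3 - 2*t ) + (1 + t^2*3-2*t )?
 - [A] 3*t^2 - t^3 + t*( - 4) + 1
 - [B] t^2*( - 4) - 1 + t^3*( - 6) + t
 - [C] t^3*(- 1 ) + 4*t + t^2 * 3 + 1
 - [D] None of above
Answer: A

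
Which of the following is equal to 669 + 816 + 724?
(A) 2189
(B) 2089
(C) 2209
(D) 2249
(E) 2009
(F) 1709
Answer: C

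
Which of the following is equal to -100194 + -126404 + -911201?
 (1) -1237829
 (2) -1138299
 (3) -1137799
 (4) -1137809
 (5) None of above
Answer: 3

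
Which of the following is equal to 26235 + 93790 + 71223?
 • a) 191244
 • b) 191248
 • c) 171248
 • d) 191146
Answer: b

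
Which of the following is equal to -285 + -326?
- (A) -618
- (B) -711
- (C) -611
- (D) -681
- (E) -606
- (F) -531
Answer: C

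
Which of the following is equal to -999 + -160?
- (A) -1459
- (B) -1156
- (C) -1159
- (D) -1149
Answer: C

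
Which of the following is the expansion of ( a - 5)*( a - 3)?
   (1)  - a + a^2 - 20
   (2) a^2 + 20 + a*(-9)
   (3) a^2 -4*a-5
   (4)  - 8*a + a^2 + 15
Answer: 4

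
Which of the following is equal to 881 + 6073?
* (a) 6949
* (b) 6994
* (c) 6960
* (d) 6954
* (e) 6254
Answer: d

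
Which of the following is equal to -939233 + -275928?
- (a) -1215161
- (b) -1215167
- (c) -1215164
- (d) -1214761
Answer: a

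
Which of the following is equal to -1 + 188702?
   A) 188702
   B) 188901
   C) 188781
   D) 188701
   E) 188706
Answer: D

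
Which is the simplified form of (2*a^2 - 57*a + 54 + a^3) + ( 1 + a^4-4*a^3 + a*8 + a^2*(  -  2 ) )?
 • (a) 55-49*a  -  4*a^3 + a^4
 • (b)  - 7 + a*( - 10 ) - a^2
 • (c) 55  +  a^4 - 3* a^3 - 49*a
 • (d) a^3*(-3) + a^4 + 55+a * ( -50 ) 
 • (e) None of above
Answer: c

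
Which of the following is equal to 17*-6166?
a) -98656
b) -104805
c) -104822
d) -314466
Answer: c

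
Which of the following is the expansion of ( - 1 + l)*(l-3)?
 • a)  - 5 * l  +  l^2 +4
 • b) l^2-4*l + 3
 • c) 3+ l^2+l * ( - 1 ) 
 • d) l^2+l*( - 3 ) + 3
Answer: b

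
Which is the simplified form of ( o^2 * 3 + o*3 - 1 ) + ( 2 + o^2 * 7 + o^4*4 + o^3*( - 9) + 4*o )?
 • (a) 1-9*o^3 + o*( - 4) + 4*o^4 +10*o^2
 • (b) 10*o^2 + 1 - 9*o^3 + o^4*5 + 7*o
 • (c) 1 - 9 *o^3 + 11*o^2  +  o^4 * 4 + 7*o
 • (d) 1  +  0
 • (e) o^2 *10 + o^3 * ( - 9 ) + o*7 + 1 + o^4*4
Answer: e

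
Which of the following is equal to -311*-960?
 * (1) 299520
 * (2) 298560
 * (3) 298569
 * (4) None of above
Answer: 2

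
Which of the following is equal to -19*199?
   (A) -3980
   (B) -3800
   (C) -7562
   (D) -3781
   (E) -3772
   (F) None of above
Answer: D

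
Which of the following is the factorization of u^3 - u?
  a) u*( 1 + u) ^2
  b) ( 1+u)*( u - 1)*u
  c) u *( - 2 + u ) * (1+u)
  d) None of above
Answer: b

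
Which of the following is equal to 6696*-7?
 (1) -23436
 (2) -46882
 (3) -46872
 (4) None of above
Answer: 3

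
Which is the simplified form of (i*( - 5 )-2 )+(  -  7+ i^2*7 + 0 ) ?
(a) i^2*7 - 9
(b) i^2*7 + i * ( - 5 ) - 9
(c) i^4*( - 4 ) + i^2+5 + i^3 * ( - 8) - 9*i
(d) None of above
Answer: b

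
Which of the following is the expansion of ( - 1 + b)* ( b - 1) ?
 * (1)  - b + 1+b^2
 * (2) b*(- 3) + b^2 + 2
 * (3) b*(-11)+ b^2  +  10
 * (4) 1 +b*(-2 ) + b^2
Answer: 4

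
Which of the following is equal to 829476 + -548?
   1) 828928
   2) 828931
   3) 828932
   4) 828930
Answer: 1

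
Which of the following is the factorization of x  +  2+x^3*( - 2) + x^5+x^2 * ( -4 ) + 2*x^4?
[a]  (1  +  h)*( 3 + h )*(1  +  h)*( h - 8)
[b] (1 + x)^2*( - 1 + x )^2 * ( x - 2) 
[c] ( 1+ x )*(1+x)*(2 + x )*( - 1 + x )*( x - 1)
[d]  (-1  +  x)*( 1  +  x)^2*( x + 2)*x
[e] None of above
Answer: c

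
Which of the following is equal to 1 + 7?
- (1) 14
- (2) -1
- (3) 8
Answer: 3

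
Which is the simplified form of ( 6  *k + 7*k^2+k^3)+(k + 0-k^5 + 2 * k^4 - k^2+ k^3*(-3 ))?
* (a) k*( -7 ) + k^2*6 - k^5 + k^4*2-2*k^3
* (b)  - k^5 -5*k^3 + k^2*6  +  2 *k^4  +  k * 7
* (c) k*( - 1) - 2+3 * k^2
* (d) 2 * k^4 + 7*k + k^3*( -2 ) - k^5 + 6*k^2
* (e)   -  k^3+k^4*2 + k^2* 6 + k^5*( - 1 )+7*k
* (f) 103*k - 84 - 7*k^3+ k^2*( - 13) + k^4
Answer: d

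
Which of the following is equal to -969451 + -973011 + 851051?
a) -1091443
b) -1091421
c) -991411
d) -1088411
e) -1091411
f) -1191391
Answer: e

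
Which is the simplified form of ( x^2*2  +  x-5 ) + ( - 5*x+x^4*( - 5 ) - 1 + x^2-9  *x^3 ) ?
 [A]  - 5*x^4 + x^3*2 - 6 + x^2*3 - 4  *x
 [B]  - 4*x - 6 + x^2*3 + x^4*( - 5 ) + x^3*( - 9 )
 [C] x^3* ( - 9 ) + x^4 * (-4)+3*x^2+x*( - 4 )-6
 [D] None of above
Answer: B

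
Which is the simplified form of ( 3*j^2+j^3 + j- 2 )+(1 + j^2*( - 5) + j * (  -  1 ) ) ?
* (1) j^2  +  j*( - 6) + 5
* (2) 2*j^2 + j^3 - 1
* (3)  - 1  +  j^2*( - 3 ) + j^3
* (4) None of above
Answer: 4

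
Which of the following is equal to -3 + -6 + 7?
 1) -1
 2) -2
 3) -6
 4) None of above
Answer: 2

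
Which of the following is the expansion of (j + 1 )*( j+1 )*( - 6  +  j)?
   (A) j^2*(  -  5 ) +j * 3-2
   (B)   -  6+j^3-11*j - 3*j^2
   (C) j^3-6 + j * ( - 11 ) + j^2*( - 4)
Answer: C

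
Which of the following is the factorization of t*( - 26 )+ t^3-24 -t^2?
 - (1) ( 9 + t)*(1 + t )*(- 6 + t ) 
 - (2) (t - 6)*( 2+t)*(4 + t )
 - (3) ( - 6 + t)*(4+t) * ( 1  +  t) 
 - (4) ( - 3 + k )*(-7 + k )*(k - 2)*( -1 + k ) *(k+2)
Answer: 3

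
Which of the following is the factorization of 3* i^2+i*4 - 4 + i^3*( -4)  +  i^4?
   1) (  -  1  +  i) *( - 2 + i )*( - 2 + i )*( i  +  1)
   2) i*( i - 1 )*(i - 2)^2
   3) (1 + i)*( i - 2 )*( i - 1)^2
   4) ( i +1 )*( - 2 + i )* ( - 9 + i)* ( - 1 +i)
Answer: 1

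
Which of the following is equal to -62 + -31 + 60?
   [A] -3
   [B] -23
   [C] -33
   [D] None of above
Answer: C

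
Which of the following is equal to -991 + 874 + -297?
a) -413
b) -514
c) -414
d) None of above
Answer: c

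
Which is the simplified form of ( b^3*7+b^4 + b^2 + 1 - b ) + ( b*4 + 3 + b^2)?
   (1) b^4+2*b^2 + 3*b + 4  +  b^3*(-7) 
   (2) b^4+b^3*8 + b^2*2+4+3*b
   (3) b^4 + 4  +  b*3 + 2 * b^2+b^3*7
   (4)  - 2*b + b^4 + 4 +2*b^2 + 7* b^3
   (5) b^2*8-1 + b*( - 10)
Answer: 3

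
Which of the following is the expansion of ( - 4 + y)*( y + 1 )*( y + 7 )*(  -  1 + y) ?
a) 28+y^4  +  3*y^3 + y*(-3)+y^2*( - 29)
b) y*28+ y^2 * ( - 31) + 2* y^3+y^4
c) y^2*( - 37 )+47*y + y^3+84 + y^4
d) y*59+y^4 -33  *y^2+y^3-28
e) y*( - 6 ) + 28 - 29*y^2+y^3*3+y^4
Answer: a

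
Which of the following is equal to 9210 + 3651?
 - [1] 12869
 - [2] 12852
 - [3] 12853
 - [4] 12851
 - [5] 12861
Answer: 5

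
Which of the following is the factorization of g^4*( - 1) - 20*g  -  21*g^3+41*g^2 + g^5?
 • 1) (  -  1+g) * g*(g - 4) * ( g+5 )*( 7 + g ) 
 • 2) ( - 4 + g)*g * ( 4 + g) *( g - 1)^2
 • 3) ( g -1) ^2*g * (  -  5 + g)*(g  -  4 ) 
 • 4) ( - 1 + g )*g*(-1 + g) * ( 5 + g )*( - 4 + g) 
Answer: 4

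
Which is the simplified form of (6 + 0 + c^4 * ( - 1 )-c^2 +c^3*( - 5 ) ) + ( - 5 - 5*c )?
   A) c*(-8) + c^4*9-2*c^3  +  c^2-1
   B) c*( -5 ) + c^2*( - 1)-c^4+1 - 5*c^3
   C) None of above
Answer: B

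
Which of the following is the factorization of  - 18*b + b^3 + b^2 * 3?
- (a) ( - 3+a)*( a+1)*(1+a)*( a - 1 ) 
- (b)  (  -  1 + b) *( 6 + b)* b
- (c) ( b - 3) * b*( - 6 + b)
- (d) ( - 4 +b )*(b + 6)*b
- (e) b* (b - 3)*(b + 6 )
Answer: e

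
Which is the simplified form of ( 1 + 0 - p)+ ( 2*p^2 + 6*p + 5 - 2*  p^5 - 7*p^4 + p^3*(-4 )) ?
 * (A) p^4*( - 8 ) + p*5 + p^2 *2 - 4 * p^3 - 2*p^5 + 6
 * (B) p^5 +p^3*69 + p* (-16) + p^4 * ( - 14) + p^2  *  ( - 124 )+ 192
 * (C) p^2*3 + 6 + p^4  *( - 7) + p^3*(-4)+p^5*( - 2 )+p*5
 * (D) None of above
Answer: D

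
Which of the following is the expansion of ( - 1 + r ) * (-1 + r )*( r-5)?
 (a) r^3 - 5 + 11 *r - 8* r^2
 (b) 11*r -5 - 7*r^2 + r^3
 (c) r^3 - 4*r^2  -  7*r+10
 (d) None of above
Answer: b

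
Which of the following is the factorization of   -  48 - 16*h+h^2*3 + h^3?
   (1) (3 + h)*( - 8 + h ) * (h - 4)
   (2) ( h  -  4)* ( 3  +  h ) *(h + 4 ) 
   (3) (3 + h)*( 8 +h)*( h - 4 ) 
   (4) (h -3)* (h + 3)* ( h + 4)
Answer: 2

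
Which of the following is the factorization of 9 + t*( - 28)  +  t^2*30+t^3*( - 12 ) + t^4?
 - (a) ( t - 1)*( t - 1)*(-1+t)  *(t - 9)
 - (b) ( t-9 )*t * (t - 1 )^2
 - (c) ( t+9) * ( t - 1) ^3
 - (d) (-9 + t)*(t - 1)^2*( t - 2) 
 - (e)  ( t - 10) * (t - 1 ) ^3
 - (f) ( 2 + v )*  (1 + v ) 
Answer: a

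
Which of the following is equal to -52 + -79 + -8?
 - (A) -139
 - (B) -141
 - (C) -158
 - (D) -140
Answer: A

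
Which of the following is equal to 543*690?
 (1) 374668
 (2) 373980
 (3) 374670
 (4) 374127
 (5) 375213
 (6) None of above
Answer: 3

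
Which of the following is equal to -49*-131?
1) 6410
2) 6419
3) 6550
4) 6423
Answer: 2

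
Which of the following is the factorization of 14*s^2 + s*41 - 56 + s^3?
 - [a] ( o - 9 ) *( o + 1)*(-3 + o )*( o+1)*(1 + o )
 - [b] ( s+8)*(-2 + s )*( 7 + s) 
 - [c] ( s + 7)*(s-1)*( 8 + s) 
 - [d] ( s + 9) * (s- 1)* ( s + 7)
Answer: c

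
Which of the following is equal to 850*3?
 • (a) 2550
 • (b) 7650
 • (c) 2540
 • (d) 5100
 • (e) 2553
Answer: a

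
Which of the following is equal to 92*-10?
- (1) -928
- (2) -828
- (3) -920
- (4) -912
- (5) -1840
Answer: 3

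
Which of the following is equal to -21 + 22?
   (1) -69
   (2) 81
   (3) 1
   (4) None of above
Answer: 3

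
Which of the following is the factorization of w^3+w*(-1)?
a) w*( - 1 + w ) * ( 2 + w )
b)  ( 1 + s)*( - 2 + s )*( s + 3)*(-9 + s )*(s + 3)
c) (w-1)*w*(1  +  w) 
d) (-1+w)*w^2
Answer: c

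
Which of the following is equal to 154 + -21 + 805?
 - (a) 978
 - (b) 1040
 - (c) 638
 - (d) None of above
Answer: d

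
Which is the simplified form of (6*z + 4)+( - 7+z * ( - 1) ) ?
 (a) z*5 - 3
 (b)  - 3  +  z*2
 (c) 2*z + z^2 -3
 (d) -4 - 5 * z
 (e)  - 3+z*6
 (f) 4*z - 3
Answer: a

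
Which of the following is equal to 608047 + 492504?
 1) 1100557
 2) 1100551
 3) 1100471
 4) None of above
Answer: 2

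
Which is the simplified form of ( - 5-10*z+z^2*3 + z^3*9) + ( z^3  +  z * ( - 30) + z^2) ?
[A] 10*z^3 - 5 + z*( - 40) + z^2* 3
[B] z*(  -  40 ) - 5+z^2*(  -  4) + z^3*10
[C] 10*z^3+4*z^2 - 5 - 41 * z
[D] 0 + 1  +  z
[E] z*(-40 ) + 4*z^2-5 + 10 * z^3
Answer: E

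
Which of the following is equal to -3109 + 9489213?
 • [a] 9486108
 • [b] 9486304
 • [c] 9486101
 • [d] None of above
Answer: d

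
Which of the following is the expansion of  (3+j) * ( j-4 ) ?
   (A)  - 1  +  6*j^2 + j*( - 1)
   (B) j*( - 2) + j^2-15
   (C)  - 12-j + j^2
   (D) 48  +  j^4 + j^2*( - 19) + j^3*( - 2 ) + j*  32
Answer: C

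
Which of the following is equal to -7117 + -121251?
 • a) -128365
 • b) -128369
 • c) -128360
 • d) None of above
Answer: d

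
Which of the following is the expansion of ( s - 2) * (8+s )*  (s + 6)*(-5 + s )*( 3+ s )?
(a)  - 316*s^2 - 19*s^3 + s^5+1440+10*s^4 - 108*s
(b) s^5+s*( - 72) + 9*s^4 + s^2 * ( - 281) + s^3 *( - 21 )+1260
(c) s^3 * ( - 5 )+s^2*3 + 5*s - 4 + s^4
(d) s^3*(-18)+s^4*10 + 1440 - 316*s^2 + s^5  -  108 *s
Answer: a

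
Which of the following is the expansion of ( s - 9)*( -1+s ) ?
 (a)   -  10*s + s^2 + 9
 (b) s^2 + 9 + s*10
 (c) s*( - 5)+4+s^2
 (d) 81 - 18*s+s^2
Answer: a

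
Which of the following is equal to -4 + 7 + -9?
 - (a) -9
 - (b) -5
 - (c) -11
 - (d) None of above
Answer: d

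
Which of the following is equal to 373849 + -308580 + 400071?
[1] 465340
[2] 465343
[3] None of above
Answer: 1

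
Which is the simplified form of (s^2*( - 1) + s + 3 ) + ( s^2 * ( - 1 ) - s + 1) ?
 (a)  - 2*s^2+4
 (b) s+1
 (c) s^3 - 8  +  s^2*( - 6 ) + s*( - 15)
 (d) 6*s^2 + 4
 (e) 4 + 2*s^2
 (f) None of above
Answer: a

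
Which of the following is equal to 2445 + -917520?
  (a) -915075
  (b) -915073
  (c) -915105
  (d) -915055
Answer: a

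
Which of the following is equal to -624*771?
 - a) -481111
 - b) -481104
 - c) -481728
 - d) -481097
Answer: b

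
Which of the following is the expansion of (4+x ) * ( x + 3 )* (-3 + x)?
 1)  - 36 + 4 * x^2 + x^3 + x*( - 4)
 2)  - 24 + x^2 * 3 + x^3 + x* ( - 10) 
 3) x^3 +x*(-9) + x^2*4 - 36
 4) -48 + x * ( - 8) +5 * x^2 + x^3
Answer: 3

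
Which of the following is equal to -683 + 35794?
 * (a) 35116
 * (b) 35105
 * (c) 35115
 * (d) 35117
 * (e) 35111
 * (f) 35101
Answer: e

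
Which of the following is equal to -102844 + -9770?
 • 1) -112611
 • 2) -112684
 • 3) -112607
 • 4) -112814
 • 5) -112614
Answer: 5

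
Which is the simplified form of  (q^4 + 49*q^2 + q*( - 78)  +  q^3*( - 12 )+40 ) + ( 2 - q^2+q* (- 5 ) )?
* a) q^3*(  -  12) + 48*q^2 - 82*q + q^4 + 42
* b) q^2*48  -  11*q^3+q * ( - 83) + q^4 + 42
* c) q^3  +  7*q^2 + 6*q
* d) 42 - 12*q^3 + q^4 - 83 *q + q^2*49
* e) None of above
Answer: e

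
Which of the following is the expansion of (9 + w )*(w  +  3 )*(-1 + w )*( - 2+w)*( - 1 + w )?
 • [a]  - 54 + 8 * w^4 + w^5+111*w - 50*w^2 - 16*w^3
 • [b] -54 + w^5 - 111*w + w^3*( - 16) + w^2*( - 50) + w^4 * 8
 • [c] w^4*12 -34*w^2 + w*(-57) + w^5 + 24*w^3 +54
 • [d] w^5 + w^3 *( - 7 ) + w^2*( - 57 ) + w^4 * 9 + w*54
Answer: a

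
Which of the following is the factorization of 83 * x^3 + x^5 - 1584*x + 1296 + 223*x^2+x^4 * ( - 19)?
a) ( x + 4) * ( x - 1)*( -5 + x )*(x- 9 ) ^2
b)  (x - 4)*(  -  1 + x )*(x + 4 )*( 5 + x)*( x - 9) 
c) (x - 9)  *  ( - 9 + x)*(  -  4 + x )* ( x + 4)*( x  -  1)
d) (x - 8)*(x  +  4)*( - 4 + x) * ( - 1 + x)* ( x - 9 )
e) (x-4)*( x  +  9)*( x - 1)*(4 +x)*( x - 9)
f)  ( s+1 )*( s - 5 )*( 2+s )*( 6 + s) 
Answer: c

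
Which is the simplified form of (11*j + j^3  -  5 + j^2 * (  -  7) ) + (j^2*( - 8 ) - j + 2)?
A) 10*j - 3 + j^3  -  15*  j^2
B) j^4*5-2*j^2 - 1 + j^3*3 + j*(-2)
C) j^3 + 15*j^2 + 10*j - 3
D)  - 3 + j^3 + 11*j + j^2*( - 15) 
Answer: A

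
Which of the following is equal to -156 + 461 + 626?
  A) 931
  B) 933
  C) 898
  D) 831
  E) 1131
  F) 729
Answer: A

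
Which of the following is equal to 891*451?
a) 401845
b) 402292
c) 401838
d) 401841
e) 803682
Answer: d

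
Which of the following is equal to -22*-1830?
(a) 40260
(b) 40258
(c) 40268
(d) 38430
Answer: a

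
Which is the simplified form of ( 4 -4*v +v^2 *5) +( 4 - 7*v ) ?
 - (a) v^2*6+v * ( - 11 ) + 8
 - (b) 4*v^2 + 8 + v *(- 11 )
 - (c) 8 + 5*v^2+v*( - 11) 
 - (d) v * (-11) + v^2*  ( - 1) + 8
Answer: c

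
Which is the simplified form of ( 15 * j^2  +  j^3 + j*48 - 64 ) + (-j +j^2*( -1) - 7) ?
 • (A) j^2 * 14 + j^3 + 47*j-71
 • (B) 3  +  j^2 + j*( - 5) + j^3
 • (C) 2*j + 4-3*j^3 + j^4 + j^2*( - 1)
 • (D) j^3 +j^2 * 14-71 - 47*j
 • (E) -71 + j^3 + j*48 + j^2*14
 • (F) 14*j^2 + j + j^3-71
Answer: A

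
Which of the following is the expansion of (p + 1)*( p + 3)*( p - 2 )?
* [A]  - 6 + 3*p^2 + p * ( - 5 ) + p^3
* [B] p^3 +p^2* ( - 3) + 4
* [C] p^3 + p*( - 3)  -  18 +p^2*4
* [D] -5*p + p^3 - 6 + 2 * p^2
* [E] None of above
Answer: D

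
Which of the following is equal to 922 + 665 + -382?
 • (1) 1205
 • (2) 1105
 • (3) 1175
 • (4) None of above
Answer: 1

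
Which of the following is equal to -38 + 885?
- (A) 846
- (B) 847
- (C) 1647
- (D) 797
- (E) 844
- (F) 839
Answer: B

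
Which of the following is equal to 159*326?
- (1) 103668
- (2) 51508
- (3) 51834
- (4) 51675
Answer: 3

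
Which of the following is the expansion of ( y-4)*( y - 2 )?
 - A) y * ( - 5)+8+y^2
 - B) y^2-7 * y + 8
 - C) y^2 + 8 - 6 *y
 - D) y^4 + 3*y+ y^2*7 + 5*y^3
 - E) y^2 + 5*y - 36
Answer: C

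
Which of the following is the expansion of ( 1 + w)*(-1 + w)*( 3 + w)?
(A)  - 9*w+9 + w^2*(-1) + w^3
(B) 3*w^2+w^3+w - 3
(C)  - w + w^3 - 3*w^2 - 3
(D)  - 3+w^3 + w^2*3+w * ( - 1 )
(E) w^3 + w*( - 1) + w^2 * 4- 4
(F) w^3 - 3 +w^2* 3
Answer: D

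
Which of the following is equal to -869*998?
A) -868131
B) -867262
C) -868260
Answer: B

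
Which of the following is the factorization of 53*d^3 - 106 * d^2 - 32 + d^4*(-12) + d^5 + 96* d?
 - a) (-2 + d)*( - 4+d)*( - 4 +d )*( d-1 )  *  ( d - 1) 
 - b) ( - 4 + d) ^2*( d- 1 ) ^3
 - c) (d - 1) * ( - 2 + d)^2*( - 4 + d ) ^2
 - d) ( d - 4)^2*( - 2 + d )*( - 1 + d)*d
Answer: a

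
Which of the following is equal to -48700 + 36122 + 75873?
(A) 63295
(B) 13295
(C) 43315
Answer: A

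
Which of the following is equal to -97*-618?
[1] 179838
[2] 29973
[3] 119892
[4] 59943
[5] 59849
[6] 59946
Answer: 6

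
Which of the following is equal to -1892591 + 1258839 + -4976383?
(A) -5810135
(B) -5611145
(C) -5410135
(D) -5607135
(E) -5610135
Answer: E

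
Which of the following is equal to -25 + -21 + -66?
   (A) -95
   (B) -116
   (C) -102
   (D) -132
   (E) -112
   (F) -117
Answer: E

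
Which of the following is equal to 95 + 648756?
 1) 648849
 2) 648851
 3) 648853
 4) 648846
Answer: 2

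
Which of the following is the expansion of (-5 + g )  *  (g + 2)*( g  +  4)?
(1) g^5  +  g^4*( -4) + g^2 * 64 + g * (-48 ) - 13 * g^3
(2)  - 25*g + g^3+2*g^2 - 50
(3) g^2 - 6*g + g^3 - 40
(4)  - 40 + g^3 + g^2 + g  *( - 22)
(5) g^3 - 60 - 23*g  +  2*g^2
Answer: 4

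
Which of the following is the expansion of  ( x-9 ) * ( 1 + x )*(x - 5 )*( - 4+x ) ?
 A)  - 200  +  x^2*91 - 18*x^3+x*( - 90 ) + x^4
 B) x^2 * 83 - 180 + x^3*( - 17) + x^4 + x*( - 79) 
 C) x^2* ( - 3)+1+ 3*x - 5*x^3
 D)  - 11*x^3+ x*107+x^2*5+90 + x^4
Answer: B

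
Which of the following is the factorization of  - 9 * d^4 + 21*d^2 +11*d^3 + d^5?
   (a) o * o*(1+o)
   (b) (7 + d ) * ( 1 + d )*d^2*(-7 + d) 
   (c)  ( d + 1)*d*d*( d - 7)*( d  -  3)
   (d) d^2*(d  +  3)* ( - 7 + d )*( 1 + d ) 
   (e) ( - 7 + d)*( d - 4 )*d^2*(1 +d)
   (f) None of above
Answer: c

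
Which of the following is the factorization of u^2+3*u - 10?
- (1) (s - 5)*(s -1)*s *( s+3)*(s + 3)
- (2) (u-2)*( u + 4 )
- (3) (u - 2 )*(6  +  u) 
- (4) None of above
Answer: 4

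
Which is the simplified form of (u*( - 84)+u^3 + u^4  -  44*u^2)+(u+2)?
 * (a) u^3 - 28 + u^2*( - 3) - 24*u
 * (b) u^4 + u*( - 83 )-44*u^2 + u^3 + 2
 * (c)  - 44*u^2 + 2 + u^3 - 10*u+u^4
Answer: b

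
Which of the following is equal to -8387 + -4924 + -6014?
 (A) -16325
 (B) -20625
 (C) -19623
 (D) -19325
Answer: D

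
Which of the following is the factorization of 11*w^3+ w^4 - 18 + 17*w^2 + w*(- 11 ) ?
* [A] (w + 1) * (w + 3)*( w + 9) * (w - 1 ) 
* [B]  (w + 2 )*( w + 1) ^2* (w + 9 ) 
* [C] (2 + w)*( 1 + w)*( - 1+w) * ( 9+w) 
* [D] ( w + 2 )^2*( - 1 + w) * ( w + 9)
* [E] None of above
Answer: C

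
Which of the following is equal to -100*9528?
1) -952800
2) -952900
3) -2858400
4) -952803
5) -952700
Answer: 1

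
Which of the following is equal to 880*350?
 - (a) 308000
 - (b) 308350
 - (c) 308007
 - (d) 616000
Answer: a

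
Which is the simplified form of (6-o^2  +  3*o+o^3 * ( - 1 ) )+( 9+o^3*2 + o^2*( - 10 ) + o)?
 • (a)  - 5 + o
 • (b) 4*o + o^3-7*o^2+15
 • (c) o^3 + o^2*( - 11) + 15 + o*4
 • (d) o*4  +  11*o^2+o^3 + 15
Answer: c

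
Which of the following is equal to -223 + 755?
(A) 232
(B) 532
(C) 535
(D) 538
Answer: B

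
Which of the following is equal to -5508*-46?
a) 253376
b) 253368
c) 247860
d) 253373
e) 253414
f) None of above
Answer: b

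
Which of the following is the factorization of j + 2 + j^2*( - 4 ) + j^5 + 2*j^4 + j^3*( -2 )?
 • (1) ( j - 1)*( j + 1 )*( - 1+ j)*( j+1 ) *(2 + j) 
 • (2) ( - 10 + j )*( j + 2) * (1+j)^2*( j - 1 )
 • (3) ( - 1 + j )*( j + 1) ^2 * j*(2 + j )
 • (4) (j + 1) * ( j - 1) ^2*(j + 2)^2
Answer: 1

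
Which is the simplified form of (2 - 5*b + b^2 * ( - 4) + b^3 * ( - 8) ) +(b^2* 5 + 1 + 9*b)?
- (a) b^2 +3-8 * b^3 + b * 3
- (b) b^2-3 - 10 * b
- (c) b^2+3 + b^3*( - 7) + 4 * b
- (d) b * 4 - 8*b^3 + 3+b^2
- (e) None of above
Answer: d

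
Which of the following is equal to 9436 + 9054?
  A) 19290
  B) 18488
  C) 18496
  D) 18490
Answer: D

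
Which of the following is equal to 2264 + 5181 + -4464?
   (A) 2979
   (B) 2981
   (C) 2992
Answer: B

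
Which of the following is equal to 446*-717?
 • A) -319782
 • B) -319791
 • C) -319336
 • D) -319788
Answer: A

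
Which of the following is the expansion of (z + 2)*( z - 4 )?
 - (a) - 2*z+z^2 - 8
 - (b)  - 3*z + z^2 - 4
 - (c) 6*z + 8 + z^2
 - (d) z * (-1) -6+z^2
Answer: a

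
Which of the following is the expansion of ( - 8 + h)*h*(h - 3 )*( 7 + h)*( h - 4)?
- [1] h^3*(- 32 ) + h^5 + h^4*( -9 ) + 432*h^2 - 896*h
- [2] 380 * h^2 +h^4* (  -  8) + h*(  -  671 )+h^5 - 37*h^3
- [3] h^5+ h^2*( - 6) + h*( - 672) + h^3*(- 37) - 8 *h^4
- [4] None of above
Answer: 4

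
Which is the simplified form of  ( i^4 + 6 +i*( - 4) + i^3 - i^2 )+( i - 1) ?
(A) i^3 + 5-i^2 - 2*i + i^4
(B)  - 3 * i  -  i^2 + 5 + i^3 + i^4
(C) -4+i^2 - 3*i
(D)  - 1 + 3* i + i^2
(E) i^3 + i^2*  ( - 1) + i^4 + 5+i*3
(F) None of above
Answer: B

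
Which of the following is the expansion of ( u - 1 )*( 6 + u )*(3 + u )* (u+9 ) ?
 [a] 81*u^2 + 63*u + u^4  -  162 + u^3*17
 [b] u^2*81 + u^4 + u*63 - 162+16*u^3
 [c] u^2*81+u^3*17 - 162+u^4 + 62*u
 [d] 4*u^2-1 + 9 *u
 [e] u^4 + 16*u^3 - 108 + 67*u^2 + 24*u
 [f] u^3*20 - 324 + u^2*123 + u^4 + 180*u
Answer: a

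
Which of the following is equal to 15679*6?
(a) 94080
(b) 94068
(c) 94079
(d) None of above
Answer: d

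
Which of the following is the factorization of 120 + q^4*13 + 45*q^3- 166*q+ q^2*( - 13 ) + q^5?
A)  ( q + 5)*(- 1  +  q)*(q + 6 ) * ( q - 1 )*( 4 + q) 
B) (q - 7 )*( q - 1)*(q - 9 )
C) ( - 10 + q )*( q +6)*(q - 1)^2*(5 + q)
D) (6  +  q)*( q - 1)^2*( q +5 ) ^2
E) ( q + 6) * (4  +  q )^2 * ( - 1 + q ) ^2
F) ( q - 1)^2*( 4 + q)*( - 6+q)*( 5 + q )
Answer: A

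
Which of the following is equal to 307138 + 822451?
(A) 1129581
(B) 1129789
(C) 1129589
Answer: C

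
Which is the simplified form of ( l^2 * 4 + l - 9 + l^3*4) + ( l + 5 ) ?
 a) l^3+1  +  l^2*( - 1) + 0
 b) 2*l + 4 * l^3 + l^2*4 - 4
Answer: b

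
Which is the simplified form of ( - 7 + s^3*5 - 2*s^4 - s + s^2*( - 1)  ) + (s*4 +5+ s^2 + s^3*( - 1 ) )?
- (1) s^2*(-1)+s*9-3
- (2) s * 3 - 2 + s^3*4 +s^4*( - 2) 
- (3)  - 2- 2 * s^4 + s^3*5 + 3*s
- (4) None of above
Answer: 2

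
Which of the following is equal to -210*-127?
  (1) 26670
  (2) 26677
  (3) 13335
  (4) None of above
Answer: 1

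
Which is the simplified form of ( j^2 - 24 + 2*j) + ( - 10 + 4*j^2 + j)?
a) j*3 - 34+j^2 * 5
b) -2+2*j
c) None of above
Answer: a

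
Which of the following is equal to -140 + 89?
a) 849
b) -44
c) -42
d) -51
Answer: d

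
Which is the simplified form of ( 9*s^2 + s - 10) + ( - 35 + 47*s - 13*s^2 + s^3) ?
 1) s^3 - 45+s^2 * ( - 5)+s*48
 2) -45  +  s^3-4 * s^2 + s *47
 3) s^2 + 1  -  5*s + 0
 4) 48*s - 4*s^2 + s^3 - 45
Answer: 4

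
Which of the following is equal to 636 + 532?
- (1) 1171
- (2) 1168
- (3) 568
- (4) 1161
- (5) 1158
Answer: 2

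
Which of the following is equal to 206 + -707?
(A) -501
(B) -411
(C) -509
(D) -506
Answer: A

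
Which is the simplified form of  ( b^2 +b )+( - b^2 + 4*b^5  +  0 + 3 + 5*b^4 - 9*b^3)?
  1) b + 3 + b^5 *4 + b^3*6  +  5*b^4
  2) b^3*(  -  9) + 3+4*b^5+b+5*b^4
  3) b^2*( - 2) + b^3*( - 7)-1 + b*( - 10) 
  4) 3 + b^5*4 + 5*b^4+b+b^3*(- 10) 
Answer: 2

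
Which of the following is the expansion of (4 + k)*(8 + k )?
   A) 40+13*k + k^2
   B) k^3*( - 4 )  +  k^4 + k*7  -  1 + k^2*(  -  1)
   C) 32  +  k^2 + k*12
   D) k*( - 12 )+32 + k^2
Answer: C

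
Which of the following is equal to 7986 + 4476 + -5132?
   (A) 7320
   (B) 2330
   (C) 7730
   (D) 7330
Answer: D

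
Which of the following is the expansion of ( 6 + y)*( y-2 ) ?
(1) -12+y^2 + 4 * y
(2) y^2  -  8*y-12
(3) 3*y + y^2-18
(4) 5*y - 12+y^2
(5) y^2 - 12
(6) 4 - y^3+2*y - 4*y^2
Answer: 1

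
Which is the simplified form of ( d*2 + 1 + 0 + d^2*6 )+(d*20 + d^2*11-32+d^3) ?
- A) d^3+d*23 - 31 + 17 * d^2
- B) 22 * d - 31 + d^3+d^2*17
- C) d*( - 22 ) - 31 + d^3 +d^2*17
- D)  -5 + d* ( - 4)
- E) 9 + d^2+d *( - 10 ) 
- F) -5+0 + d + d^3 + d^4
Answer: B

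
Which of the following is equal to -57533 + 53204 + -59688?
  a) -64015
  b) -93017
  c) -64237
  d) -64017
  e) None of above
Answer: d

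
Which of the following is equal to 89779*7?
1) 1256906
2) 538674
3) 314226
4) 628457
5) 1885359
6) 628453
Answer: 6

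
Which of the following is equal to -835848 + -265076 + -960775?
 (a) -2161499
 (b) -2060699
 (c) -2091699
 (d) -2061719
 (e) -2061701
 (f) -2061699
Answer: f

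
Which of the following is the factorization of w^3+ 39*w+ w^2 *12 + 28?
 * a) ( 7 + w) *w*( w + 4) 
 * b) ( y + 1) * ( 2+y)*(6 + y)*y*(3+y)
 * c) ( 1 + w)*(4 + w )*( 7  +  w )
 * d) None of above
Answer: c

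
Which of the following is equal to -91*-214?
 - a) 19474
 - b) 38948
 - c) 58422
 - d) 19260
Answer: a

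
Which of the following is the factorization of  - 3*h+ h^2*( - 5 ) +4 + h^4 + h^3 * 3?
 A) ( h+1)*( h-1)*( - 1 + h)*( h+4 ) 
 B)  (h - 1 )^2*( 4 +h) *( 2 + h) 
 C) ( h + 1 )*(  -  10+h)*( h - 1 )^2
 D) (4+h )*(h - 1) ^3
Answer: A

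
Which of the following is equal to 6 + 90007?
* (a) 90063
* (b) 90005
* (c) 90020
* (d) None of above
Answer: d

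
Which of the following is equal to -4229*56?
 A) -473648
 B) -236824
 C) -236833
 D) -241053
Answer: B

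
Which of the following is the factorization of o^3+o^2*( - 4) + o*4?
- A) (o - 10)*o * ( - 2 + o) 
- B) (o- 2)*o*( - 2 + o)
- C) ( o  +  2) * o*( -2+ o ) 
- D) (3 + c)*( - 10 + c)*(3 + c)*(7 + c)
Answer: B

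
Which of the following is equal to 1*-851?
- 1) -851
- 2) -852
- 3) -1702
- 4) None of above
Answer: 1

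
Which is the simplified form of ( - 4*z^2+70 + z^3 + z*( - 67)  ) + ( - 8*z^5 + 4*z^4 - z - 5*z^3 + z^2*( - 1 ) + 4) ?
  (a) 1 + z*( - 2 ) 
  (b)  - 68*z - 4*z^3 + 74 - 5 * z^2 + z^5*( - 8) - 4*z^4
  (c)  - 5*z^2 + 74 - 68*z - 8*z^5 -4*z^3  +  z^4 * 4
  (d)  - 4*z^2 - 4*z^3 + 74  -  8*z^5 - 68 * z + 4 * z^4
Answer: c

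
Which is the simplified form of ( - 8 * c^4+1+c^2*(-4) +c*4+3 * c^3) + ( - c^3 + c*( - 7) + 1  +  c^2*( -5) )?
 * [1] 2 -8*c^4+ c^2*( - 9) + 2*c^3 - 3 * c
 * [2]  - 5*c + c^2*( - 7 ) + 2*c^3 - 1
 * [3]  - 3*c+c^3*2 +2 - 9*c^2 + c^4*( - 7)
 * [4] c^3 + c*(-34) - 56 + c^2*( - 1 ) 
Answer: 1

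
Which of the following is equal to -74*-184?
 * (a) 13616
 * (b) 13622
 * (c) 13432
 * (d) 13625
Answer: a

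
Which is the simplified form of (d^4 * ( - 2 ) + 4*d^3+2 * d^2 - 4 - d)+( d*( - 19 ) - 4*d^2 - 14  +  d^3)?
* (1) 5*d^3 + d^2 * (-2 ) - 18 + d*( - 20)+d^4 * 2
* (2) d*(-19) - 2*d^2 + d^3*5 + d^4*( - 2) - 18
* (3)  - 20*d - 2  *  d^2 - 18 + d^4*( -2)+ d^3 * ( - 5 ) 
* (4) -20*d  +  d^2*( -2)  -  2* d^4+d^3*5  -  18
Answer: 4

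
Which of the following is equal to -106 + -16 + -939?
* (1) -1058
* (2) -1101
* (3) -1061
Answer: 3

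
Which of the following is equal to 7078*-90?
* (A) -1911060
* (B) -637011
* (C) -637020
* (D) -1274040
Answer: C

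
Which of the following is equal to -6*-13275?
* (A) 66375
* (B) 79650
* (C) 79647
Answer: B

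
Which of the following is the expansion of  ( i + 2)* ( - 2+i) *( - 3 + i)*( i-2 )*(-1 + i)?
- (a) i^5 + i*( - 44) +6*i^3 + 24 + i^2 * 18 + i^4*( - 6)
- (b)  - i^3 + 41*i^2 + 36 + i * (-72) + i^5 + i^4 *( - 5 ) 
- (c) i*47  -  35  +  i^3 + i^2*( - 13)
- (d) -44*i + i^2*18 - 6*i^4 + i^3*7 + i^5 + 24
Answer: d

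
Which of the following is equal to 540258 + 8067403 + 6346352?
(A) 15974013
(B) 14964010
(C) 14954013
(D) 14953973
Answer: C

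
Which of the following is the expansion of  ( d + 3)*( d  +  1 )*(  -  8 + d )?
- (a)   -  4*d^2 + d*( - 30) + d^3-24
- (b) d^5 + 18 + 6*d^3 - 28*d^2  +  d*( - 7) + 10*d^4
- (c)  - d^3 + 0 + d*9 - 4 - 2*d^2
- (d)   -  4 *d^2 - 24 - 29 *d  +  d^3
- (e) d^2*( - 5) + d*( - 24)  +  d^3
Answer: d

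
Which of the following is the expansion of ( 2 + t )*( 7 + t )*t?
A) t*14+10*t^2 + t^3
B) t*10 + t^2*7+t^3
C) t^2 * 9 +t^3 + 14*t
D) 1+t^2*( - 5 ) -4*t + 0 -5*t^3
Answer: C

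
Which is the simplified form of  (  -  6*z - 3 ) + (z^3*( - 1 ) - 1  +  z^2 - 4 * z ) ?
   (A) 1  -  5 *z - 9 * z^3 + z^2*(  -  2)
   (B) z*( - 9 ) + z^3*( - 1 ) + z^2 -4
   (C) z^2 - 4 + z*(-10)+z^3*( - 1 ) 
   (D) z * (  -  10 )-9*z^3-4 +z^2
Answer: C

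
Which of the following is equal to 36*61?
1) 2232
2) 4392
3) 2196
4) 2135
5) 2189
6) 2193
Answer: 3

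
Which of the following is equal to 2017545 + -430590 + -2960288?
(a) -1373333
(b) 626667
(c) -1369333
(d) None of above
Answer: a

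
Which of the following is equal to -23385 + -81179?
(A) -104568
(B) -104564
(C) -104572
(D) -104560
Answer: B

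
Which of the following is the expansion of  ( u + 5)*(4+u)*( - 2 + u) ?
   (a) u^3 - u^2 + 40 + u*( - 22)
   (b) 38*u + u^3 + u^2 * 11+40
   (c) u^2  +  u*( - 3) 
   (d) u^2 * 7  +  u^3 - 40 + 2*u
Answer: d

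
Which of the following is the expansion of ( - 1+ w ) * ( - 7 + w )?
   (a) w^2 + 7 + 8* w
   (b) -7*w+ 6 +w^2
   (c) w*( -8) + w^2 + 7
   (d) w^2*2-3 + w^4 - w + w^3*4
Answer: c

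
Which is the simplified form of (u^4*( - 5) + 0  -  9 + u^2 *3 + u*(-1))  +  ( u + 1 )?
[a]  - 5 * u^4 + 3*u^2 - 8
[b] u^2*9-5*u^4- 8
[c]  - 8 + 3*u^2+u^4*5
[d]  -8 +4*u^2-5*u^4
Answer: a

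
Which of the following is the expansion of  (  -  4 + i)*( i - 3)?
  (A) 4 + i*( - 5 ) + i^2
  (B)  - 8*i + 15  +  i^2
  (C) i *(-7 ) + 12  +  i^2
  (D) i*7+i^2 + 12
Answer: C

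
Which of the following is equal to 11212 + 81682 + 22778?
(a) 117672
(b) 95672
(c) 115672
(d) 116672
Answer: c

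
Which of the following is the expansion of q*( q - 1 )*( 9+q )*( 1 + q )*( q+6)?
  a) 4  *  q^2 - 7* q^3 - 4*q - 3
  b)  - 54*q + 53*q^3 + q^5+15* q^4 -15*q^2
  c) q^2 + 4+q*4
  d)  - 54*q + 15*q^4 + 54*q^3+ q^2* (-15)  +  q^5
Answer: b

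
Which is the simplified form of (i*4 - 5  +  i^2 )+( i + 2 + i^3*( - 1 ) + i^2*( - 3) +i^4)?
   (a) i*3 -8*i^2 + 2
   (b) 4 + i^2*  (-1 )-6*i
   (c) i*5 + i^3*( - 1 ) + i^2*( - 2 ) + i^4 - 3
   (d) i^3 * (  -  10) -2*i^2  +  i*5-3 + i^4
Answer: c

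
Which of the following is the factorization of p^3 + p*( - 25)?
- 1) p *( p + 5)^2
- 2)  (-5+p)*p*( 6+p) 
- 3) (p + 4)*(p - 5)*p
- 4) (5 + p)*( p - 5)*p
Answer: 4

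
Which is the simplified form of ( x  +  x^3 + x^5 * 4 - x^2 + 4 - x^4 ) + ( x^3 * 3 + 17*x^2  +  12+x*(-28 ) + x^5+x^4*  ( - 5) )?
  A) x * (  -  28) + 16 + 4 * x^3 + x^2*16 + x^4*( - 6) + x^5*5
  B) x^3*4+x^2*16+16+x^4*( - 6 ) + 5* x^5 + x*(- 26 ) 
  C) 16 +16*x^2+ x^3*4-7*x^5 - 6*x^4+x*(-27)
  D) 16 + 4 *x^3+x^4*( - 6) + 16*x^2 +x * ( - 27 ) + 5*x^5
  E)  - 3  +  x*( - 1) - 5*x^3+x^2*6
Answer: D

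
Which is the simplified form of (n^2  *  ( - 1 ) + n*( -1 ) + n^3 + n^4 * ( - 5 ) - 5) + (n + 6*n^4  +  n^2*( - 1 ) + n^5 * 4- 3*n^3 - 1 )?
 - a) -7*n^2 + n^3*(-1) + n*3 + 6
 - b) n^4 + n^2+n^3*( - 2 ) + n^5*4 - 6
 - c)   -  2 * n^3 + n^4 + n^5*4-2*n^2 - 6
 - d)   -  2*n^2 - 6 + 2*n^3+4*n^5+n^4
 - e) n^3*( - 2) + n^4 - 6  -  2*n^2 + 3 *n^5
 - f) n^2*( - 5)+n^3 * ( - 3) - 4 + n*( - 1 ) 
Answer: c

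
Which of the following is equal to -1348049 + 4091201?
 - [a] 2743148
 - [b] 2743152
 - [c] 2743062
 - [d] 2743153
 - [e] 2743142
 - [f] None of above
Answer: b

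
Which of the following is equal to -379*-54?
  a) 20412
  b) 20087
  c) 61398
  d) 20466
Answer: d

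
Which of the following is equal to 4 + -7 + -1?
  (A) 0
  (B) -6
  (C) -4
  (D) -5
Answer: C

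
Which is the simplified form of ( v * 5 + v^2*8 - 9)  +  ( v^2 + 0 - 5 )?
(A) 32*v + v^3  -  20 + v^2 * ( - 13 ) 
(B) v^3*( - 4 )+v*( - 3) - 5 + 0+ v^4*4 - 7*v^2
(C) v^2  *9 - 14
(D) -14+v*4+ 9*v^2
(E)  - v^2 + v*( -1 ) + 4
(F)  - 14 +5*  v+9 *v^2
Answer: F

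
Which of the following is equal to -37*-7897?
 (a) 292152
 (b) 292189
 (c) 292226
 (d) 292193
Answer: b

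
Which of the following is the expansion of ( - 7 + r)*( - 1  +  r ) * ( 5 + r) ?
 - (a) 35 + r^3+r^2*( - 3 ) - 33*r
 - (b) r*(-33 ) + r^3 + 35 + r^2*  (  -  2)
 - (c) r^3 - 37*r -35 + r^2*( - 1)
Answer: a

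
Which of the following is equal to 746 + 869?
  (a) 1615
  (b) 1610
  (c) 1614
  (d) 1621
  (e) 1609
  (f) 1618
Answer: a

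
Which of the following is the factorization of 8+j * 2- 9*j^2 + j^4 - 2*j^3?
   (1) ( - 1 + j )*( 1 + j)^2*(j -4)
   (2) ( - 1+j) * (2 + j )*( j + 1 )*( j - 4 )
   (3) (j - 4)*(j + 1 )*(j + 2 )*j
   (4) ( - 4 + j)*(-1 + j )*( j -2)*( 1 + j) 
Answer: 2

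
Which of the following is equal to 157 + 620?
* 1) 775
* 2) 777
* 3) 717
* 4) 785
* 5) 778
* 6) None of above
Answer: 2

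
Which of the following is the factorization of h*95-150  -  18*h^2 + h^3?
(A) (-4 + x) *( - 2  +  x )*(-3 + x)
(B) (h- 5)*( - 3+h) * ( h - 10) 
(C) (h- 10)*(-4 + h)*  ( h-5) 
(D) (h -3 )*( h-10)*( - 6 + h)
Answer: B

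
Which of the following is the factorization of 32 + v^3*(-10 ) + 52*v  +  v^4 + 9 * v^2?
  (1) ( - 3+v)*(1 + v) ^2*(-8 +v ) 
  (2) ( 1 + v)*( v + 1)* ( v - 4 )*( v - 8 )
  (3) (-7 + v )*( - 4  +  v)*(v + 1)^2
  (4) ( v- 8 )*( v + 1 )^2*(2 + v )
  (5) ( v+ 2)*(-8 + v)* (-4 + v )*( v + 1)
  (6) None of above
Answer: 2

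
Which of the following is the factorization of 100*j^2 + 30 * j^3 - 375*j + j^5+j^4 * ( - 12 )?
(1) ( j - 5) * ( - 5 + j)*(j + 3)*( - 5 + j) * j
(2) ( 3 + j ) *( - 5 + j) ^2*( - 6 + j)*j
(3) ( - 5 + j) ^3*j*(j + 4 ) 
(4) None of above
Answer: 1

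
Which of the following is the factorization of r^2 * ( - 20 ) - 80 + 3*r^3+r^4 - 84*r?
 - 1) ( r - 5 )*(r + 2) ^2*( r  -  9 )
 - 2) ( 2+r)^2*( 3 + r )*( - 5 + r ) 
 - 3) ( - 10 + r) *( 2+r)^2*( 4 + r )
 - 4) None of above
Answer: 4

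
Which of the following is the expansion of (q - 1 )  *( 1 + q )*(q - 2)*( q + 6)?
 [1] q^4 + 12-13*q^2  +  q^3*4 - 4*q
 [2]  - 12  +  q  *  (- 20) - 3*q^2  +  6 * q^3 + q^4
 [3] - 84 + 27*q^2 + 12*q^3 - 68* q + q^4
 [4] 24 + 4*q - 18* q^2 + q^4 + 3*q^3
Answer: 1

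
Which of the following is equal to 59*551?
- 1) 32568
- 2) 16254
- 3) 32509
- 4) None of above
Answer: 3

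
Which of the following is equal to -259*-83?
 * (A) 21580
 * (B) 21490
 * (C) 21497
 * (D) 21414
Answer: C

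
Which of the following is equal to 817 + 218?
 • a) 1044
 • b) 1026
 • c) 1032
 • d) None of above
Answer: d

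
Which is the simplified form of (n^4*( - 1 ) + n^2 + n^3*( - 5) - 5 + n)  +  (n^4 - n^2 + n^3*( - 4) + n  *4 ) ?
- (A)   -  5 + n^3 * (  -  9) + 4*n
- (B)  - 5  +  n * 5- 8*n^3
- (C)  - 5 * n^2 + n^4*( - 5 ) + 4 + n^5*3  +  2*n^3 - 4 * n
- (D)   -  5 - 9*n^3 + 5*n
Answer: D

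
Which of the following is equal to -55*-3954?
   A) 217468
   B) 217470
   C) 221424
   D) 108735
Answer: B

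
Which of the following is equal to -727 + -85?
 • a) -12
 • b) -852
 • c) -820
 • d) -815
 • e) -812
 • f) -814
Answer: e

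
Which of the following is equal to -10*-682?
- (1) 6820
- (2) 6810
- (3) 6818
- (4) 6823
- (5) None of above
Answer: 1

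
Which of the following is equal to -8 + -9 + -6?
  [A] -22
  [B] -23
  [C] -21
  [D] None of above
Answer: B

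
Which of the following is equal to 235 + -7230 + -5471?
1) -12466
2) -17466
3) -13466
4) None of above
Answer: 1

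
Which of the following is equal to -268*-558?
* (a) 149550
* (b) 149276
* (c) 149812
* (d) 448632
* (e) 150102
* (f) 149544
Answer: f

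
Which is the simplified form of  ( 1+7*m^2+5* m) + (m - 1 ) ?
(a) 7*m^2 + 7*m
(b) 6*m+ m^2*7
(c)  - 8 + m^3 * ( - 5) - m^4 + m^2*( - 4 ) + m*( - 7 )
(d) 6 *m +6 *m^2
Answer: b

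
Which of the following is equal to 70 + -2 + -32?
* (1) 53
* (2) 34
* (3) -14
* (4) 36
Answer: 4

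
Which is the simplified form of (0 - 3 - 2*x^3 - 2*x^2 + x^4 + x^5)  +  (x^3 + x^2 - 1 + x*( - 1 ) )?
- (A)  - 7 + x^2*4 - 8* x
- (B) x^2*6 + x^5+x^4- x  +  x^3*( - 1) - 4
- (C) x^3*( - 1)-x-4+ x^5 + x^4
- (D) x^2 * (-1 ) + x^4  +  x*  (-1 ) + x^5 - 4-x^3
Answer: D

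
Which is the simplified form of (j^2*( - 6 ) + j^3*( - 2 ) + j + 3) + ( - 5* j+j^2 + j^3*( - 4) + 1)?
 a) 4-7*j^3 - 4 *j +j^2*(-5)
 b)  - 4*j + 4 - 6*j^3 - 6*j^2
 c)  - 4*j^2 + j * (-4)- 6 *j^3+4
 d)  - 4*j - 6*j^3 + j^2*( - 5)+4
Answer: d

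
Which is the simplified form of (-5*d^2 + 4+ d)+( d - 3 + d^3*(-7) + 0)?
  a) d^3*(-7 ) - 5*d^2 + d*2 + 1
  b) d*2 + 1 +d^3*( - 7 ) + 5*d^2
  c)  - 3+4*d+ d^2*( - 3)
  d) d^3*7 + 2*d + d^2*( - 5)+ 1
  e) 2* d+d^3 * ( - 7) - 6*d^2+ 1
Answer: a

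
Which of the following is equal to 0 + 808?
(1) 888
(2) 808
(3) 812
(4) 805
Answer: 2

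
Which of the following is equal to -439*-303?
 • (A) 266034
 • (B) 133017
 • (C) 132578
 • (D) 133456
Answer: B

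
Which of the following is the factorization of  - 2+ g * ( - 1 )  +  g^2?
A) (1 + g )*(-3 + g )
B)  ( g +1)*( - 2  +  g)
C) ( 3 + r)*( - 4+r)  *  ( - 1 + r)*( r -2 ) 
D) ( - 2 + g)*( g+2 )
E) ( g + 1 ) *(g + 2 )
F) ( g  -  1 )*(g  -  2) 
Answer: B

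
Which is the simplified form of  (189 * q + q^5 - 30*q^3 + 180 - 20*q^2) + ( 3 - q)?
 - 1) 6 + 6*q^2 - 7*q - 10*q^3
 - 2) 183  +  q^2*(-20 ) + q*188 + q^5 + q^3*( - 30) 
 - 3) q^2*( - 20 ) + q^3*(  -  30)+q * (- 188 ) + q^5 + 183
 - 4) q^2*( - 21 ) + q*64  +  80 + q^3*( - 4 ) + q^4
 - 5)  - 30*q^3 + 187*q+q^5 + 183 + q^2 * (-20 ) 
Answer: 2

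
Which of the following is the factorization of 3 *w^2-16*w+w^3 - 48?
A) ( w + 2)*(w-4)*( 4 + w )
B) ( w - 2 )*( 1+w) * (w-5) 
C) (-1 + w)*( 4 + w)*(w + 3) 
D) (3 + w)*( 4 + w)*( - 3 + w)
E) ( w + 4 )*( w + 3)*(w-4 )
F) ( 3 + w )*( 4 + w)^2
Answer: E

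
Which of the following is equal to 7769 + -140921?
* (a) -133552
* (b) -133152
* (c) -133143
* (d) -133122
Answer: b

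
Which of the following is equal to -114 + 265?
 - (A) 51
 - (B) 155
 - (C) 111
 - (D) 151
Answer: D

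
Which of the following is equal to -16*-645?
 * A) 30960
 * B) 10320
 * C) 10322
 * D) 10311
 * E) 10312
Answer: B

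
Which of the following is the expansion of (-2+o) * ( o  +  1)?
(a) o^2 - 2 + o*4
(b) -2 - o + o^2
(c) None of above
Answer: b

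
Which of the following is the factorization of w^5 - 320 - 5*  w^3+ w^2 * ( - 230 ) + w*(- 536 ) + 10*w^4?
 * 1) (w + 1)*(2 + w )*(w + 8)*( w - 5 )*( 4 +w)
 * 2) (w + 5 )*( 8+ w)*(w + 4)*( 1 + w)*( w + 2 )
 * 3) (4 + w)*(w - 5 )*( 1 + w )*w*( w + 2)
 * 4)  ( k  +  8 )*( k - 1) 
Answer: 1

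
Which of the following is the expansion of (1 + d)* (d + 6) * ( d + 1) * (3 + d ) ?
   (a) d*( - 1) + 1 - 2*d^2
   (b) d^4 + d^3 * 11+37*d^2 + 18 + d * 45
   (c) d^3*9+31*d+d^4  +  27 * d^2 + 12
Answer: b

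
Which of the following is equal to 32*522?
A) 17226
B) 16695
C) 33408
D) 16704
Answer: D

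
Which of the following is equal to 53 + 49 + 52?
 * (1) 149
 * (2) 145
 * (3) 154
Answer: 3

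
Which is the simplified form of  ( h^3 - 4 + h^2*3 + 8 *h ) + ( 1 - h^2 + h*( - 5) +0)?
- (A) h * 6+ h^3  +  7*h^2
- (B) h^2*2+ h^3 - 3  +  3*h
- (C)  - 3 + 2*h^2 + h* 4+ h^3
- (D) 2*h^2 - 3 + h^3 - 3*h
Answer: B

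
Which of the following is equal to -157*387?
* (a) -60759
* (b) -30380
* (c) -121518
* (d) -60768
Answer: a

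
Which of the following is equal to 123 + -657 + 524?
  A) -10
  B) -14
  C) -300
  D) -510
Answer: A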